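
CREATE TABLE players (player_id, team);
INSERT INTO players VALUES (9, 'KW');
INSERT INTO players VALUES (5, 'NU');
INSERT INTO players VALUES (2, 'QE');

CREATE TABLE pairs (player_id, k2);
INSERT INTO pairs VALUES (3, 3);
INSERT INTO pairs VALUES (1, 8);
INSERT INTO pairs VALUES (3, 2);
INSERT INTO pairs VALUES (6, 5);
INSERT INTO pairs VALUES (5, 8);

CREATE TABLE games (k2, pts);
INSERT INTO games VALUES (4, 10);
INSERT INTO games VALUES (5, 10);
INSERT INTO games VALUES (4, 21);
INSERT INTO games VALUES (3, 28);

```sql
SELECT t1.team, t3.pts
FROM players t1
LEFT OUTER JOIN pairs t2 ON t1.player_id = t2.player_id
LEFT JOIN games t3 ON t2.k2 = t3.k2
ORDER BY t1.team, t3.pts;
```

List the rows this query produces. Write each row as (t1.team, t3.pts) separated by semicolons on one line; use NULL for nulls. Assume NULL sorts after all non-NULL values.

Evaluate left to right. First `players t1 LEFT JOIN pairs t2` on player_id: 3 row(s).
Then LEFT JOIN `games t3` on k2: each of those 3 rows is kept; rows whose t2.k2 has no match in t3 get NULL for t3's columns.

(KW, NULL); (NU, NULL); (QE, NULL)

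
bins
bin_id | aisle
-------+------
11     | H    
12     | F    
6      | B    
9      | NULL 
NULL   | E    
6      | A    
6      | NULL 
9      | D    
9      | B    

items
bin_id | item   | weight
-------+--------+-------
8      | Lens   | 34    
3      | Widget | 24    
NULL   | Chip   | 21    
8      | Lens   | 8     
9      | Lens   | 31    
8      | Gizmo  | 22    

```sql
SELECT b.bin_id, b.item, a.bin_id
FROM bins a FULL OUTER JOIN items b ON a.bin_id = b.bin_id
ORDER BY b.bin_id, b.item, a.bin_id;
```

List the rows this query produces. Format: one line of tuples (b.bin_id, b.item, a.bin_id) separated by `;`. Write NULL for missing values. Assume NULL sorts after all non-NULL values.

FULL OUTER JOIN keeps every row from both sides; unmatched rows get NULL for the other side's columns.
Matching on a.bin_id = b.bin_id. A NULL in a compared column never satisfies the condition.
- bin_id=11: no b row matches, row kept with b columns NULL.
- bin_id=12: no b row matches, row kept with b columns NULL.
- bin_id=6: no b row matches, row kept with b columns NULL.
- bin_id=9: 1 matching b row(s), so 1 row(s) emitted.
- bin_id=NULL: no b row matches, row kept with b columns NULL.
- bin_id=6: no b row matches, row kept with b columns NULL.
- bin_id=6: no b row matches, row kept with b columns NULL.
- bin_id=9: 1 matching b row(s), so 1 row(s) emitted.
- bin_id=9: 1 matching b row(s), so 1 row(s) emitted.
- 5 b row(s) had no a match → kept, a columns NULL.

(3, Widget, NULL); (8, Gizmo, NULL); (8, Lens, NULL); (8, Lens, NULL); (9, Lens, 9); (9, Lens, 9); (9, Lens, 9); (NULL, Chip, NULL); (NULL, NULL, 6); (NULL, NULL, 6); (NULL, NULL, 6); (NULL, NULL, 11); (NULL, NULL, 12); (NULL, NULL, NULL)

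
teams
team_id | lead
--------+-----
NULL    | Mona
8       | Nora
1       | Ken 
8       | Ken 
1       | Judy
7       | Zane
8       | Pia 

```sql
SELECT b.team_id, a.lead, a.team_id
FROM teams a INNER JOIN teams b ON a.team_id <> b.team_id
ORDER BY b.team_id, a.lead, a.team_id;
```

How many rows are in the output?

22

INNER JOIN keeps only pairs where the ON condition holds.
Matching on a.team_id <> b.team_id. A NULL in a compared column never satisfies the condition.
- a row (team_id=NULL): no match → dropped.
- a row (team_id=8): matches 3 b row(s) → 3 output row(s).
- a row (team_id=1): matches 4 b row(s) → 4 output row(s).
- a row (team_id=8): matches 3 b row(s) → 3 output row(s).
- a row (team_id=1): matches 4 b row(s) → 4 output row(s).
- a row (team_id=7): matches 5 b row(s) → 5 output row(s).
- a row (team_id=8): matches 3 b row(s) → 3 output row(s).
Total: 22 rows.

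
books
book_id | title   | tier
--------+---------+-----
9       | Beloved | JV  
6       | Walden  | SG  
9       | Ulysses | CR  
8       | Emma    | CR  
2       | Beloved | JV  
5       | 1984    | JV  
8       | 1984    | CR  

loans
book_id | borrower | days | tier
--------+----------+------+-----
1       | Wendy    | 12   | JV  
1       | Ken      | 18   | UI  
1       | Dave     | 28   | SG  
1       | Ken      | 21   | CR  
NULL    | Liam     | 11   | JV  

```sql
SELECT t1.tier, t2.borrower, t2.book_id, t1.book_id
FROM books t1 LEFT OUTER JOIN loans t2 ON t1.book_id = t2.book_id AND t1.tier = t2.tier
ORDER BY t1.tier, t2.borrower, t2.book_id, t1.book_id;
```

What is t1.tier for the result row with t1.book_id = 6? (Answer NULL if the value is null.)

SG

LEFT JOIN keeps every row from `books`; unmatched rows get NULL for `loans`'s columns.
Matching on t1.book_id = t2.book_id AND t1.tier = t2.tier. A NULL in a compared column never satisfies the condition.
- book_id=9, tier=JV: no t2 row matches, row kept with t2 columns NULL.
- book_id=6, tier=SG: no t2 row matches, row kept with t2 columns NULL.
- book_id=9, tier=CR: no t2 row matches, row kept with t2 columns NULL.
- book_id=8, tier=CR: no t2 row matches, row kept with t2 columns NULL.
- book_id=2, tier=JV: no t2 row matches, row kept with t2 columns NULL.
- book_id=5, tier=JV: no t2 row matches, row kept with t2 columns NULL.
- book_id=8, tier=CR: no t2 row matches, row kept with t2 columns NULL.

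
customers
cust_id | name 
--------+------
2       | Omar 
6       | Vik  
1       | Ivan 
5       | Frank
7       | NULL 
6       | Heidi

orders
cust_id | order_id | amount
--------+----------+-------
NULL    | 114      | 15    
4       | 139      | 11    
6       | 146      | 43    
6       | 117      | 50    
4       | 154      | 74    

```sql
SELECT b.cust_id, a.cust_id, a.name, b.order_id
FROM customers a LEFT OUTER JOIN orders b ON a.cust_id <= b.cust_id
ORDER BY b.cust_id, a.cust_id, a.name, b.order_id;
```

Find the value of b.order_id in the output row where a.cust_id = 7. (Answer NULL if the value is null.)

LEFT JOIN keeps every row from `customers`; unmatched rows get NULL for `orders`'s columns.
Matching on a.cust_id <= b.cust_id. A NULL in a compared column never satisfies the condition.
- a[0] cust_id=2 → 4 match(es) in b → 4 row(s).
- a[1] cust_id=6 → 2 match(es) in b → 2 row(s).
- a[2] cust_id=1 → 4 match(es) in b → 4 row(s).
- a[3] cust_id=5 → 2 match(es) in b → 2 row(s).
- a[4] cust_id=7 → no match; kept with NULLs on the b side.
- a[5] cust_id=6 → 2 match(es) in b → 2 row(s).

NULL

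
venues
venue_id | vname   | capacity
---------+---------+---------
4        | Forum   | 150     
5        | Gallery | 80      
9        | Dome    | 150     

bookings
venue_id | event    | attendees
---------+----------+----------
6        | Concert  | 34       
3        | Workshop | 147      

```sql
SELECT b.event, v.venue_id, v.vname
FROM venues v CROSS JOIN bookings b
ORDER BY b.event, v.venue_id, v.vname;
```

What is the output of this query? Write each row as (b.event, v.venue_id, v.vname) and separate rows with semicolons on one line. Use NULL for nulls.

(Concert, 4, Forum); (Concert, 5, Gallery); (Concert, 9, Dome); (Workshop, 4, Forum); (Workshop, 5, Gallery); (Workshop, 9, Dome)

CROSS JOIN pairs every row of `venues` with every row of `bookings`: 3 × 2 = 6 rows.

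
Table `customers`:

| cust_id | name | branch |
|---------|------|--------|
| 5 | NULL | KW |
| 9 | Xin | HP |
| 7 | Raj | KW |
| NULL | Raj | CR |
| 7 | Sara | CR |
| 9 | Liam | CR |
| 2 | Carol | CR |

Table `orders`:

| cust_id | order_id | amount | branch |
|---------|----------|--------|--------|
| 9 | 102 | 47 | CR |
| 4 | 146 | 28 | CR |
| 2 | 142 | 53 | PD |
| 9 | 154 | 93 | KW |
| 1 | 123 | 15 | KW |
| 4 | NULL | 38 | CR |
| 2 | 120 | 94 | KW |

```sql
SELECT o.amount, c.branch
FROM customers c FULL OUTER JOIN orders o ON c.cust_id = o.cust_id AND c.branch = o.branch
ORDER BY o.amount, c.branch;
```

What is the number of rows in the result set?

13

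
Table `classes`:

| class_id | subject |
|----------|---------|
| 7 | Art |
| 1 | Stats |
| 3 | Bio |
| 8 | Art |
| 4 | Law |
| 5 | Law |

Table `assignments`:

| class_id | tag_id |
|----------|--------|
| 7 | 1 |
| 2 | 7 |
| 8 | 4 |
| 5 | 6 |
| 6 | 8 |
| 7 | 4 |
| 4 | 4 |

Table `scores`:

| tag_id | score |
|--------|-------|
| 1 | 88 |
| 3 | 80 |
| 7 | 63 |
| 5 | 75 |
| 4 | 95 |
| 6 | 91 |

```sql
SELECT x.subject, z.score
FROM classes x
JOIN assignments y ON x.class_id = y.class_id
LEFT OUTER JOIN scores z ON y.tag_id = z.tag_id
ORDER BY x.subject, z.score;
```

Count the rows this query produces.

5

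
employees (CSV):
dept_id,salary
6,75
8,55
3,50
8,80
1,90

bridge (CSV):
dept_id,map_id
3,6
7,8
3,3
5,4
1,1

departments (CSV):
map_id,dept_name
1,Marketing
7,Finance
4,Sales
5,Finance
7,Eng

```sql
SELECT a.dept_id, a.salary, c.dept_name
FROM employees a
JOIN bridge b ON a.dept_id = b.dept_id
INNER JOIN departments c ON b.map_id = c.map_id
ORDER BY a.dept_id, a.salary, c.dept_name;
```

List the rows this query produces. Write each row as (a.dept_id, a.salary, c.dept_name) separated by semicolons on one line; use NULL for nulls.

(1, 90, Marketing)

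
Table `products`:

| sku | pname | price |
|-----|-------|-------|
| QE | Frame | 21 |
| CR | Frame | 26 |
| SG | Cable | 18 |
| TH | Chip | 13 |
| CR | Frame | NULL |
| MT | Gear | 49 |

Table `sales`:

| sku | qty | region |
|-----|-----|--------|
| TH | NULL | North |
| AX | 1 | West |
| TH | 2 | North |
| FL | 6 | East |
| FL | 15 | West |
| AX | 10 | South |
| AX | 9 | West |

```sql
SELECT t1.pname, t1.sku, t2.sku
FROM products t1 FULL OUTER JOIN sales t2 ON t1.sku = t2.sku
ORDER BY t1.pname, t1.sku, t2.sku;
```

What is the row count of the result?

12

FULL OUTER JOIN keeps every row from both sides; unmatched rows get NULL for the other side's columns.
Matching on t1.sku = t2.sku.
- sku=QE: no t2 row matches, row kept with t2 columns NULL.
- sku=CR: no t2 row matches, row kept with t2 columns NULL.
- sku=SG: no t2 row matches, row kept with t2 columns NULL.
- sku=TH: 2 matching t2 row(s), so 2 row(s) emitted.
- sku=CR: no t2 row matches, row kept with t2 columns NULL.
- sku=MT: no t2 row matches, row kept with t2 columns NULL.
- 5 t2 row(s) had no t1 match → kept, t1 columns NULL.
Total: 2 matched + 10 padded = 12 rows.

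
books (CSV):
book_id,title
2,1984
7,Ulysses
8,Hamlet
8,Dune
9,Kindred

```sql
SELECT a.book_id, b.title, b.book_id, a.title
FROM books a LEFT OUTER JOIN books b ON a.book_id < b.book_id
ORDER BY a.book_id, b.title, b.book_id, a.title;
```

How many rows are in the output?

10

LEFT JOIN keeps every row from `books a`; unmatched rows get NULL for `books b`'s columns.
Matching on a.book_id < b.book_id.
Matched pairs: 9; unmatched a rows kept: 1.
Total: 9 matched + 1 padded = 10 rows.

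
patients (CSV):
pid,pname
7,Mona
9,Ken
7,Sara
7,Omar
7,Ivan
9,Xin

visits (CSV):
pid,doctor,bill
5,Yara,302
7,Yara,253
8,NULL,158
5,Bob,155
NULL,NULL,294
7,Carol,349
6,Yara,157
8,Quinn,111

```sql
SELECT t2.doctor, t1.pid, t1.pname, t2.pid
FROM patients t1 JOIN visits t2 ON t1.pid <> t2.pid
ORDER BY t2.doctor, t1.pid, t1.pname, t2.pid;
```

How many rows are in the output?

34

INNER JOIN keeps only pairs where the ON condition holds.
Matching on t1.pid <> t2.pid. A NULL in a compared column never satisfies the condition.
- t1[0] pid=7 → 5 match(es) in t2 → 5 row(s).
- t1[1] pid=9 → 7 match(es) in t2 → 7 row(s).
- t1[2] pid=7 → 5 match(es) in t2 → 5 row(s).
- t1[3] pid=7 → 5 match(es) in t2 → 5 row(s).
- t1[4] pid=7 → 5 match(es) in t2 → 5 row(s).
- t1[5] pid=9 → 7 match(es) in t2 → 7 row(s).
Total: 34 rows.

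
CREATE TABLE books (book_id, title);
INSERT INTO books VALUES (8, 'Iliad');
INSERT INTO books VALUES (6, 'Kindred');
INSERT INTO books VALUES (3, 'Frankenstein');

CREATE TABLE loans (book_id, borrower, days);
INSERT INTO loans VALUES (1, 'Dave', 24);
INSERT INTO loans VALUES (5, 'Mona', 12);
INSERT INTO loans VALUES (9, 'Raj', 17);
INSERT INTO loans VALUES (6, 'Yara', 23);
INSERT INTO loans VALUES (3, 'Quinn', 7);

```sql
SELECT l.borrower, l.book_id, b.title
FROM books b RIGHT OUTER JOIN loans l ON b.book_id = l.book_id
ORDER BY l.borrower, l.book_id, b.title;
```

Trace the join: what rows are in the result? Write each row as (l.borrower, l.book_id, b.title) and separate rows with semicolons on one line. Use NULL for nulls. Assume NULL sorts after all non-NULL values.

(Dave, 1, NULL); (Mona, 5, NULL); (Quinn, 3, Frankenstein); (Raj, 9, NULL); (Yara, 6, Kindred)

RIGHT JOIN keeps every row from `loans`; unmatched rows get NULL for `books`'s columns.
Matching on b.book_id = l.book_id.
- b row (book_id=8): no match.
- b row (book_id=6): matches 1 l row(s) → 1 output row(s).
- b row (book_id=3): matches 1 l row(s) → 1 output row(s).
- plus 3 unmatched l row(s), each kept with NULL b columns.
After projecting and ordering:
l.borrower | l.book_id | b.title
Dave | 1 | NULL
Mona | 5 | NULL
Quinn | 3 | Frankenstein
Raj | 9 | NULL
Yara | 6 | Kindred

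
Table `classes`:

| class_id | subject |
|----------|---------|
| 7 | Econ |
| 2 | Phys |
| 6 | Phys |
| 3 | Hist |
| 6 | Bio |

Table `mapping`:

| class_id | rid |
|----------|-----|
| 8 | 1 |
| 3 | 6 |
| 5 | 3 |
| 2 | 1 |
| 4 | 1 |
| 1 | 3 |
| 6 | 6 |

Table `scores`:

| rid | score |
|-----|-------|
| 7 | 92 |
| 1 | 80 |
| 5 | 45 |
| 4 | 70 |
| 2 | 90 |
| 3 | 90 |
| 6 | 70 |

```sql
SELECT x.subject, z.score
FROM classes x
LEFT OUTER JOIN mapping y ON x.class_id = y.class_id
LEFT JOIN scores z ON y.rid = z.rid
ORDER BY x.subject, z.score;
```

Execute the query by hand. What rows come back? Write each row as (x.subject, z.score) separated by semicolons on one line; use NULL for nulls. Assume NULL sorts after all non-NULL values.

(Bio, 70); (Econ, NULL); (Hist, 70); (Phys, 70); (Phys, 80)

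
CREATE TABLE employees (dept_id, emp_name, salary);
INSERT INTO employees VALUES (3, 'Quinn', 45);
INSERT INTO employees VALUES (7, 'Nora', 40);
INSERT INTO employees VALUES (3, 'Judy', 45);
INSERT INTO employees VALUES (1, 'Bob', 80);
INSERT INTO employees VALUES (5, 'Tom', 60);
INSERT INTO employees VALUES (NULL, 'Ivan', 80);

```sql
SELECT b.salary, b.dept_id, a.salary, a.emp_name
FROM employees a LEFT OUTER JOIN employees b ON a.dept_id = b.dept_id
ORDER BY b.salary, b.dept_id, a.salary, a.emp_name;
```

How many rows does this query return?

8

LEFT JOIN keeps every row from `employees a`; unmatched rows get NULL for `employees b`'s columns.
Matching on a.dept_id = b.dept_id. A NULL in a compared column never satisfies the condition.
- a row (dept_id=3): matches 2 b row(s) → 2 output row(s).
- a row (dept_id=7): matches 1 b row(s) → 1 output row(s).
- a row (dept_id=3): matches 2 b row(s) → 2 output row(s).
- a row (dept_id=1): matches 1 b row(s) → 1 output row(s).
- a row (dept_id=5): matches 1 b row(s) → 1 output row(s).
- a row (dept_id=NULL): no match → kept, b columns NULL.
Total: 7 matched + 1 padded = 8 rows.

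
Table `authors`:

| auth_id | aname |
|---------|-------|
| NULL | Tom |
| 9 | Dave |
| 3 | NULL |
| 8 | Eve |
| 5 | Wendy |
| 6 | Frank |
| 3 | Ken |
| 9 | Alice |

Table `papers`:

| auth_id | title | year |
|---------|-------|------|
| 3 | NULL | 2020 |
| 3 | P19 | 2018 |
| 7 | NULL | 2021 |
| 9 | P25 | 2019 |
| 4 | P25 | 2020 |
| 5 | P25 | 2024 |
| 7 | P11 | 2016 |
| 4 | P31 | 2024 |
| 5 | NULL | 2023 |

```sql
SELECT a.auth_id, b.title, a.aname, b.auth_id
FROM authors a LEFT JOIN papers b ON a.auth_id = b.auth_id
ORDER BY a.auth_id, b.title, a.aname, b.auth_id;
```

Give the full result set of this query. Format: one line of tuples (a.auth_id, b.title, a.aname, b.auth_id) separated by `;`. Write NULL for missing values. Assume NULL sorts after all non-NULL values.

LEFT JOIN keeps every row from `authors`; unmatched rows get NULL for `papers`'s columns.
Matching on a.auth_id = b.auth_id. A NULL in a compared column never satisfies the condition.
- a (auth_id=NULL) has no partner → padded with NULL.
- a (auth_id=9) pairs with 1 row(s) of b.
- a (auth_id=3) pairs with 2 row(s) of b.
- a (auth_id=8) has no partner → padded with NULL.
- a (auth_id=5) pairs with 2 row(s) of b.
- a (auth_id=6) has no partner → padded with NULL.
- a (auth_id=3) pairs with 2 row(s) of b.
- a (auth_id=9) pairs with 1 row(s) of b.

(3, P19, Ken, 3); (3, P19, NULL, 3); (3, NULL, Ken, 3); (3, NULL, NULL, 3); (5, P25, Wendy, 5); (5, NULL, Wendy, 5); (6, NULL, Frank, NULL); (8, NULL, Eve, NULL); (9, P25, Alice, 9); (9, P25, Dave, 9); (NULL, NULL, Tom, NULL)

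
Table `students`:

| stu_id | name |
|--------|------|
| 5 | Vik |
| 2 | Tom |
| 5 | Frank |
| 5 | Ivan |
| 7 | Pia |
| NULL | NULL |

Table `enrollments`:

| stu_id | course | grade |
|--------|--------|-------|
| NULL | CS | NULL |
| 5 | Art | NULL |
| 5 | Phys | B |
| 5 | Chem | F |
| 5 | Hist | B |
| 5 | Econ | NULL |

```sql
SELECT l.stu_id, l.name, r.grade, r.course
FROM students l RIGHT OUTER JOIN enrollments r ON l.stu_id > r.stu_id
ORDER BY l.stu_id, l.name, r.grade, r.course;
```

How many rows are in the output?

6

RIGHT JOIN keeps every row from `enrollments`; unmatched rows get NULL for `students`'s columns.
Matching on l.stu_id > r.stu_id. A NULL in a compared column never satisfies the condition.
- stu_id=5: no matching r row.
- stu_id=2: no matching r row.
- stu_id=5: no matching r row.
- stu_id=5: no matching r row.
- stu_id=7: 5 matching r row(s), so 5 row(s) emitted.
- stu_id=NULL: no matching r row.
- 1 row(s) from r found no l partner → padded with NULL.
Total: 5 matched + 1 padded = 6 rows.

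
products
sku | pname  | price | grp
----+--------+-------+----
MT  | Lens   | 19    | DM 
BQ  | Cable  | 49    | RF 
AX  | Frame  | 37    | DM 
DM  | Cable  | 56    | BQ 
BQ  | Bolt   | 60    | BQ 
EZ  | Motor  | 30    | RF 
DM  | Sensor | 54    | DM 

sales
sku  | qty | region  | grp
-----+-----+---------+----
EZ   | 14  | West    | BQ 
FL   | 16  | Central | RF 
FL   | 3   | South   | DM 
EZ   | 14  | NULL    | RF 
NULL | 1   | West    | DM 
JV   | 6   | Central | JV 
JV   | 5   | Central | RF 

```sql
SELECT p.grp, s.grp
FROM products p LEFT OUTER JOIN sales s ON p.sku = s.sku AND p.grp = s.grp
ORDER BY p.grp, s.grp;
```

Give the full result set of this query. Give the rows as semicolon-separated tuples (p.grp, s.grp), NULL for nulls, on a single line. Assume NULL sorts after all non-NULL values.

(BQ, NULL); (BQ, NULL); (DM, NULL); (DM, NULL); (DM, NULL); (RF, RF); (RF, NULL)

LEFT JOIN keeps every row from `products`; unmatched rows get NULL for `sales`'s columns.
Matching on p.sku = s.sku AND p.grp = s.grp. A NULL in a compared column never satisfies the condition.
Matched pairs: 1; unmatched p rows kept: 6.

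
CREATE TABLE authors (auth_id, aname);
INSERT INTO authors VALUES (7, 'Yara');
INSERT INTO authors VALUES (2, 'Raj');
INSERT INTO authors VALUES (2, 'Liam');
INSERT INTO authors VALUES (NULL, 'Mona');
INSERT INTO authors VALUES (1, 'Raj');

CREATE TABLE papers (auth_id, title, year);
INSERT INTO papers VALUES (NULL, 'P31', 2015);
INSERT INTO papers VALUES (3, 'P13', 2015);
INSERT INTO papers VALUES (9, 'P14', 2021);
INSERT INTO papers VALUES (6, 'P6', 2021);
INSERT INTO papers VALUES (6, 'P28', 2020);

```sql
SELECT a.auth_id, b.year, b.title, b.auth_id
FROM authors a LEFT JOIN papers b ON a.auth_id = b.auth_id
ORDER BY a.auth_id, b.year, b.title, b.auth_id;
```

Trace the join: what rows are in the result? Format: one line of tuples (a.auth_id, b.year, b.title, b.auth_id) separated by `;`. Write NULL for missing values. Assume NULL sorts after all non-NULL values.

(1, NULL, NULL, NULL); (2, NULL, NULL, NULL); (2, NULL, NULL, NULL); (7, NULL, NULL, NULL); (NULL, NULL, NULL, NULL)

LEFT JOIN keeps every row from `authors`; unmatched rows get NULL for `papers`'s columns.
Matching on a.auth_id = b.auth_id. A NULL in a compared column never satisfies the condition.
- a row (auth_id=7): no match → kept, b columns NULL.
- a row (auth_id=2): no match → kept, b columns NULL.
- a row (auth_id=2): no match → kept, b columns NULL.
- a row (auth_id=NULL): no match → kept, b columns NULL.
- a row (auth_id=1): no match → kept, b columns NULL.
After projecting and ordering:
a.auth_id | b.year | b.title | b.auth_id
1 | NULL | NULL | NULL
2 | NULL | NULL | NULL
2 | NULL | NULL | NULL
7 | NULL | NULL | NULL
NULL | NULL | NULL | NULL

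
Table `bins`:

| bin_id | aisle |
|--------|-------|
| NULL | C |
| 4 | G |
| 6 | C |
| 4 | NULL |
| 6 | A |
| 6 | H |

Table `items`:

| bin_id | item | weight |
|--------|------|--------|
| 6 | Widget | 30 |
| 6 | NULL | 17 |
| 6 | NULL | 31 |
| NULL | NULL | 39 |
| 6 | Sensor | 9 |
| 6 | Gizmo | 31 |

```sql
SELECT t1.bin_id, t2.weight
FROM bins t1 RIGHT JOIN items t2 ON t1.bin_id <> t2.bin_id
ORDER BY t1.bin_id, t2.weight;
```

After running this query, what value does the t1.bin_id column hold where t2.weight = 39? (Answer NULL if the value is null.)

NULL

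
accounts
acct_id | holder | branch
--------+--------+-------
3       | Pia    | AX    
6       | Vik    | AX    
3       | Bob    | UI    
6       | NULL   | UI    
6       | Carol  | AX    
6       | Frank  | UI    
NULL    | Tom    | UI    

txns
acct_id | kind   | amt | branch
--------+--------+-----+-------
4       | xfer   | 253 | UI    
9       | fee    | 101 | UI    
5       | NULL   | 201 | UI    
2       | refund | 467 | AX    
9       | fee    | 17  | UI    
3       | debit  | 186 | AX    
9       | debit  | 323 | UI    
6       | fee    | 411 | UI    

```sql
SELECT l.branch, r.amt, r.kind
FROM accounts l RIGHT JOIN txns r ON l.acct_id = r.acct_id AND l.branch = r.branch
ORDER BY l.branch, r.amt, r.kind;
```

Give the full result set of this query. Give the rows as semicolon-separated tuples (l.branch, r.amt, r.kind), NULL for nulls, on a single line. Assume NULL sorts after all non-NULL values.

(AX, 186, debit); (UI, 411, fee); (UI, 411, fee); (NULL, 17, fee); (NULL, 101, fee); (NULL, 201, NULL); (NULL, 253, xfer); (NULL, 323, debit); (NULL, 467, refund)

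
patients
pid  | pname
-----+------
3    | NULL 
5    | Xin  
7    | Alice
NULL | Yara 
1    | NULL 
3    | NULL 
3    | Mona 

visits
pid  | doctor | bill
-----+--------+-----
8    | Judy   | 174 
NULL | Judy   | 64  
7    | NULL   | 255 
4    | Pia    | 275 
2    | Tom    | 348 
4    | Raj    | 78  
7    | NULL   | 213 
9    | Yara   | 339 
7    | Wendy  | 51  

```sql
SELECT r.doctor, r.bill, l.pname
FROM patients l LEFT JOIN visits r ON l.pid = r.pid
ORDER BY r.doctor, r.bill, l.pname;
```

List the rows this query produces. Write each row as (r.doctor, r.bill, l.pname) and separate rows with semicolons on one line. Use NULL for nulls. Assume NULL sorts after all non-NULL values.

(Wendy, 51, Alice); (NULL, 213, Alice); (NULL, 255, Alice); (NULL, NULL, Mona); (NULL, NULL, Xin); (NULL, NULL, Yara); (NULL, NULL, NULL); (NULL, NULL, NULL); (NULL, NULL, NULL)

LEFT JOIN keeps every row from `patients`; unmatched rows get NULL for `visits`'s columns.
Matching on l.pid = r.pid. A NULL in a compared column never satisfies the condition.
- l (pid=3) has no partner → padded with NULL.
- l (pid=5) has no partner → padded with NULL.
- l (pid=7) pairs with 3 row(s) of r.
- l (pid=NULL) has no partner → padded with NULL.
- l (pid=1) has no partner → padded with NULL.
- l (pid=3) has no partner → padded with NULL.
- l (pid=3) has no partner → padded with NULL.
After projecting and ordering:
r.doctor | r.bill | l.pname
Wendy | 51 | Alice
NULL | 213 | Alice
NULL | 255 | Alice
NULL | NULL | Mona
NULL | NULL | Xin
NULL | NULL | Yara
NULL | NULL | NULL
NULL | NULL | NULL
NULL | NULL | NULL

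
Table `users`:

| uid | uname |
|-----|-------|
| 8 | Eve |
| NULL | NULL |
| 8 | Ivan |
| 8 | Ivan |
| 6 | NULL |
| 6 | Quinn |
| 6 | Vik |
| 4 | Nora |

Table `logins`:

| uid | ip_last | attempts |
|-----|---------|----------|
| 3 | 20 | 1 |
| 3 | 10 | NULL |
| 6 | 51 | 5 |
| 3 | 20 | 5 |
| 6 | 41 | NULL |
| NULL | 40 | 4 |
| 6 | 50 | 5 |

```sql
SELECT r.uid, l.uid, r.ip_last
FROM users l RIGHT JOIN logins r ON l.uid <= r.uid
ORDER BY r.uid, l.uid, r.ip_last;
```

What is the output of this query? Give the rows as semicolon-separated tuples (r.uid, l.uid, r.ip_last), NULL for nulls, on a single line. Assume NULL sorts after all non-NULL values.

RIGHT JOIN keeps every row from `logins`; unmatched rows get NULL for `users`'s columns.
Matching on l.uid <= r.uid. A NULL in a compared column never satisfies the condition.
- l row (uid=8): no match.
- l row (uid=NULL): no match.
- l row (uid=8): no match.
- l row (uid=8): no match.
- l row (uid=6): matches 3 r row(s) → 3 output row(s).
- l row (uid=6): matches 3 r row(s) → 3 output row(s).
- l row (uid=6): matches 3 r row(s) → 3 output row(s).
- l row (uid=4): matches 3 r row(s) → 3 output row(s).
- plus 4 unmatched r row(s), each kept with NULL l columns.

(3, NULL, 10); (3, NULL, 20); (3, NULL, 20); (6, 4, 41); (6, 4, 50); (6, 4, 51); (6, 6, 41); (6, 6, 41); (6, 6, 41); (6, 6, 50); (6, 6, 50); (6, 6, 50); (6, 6, 51); (6, 6, 51); (6, 6, 51); (NULL, NULL, 40)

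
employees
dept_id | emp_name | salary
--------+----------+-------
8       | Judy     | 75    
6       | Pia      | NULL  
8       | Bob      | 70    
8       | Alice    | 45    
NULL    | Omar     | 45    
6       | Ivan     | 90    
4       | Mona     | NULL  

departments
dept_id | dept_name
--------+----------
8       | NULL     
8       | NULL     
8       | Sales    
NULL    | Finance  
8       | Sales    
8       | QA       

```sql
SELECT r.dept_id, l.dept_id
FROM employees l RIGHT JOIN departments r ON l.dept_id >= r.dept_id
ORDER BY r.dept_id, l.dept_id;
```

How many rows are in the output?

16

RIGHT JOIN keeps every row from `departments`; unmatched rows get NULL for `employees`'s columns.
Matching on l.dept_id >= r.dept_id. A NULL in a compared column never satisfies the condition.
Matched pairs: 15; unmatched r rows kept: 1.
Total: 15 matched + 1 padded = 16 rows.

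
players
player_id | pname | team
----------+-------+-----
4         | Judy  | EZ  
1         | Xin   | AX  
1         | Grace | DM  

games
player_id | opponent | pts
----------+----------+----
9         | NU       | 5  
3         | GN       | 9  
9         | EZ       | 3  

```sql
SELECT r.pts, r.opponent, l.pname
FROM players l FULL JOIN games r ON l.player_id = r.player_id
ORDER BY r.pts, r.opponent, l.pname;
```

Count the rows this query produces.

FULL OUTER JOIN keeps every row from both sides; unmatched rows get NULL for the other side's columns.
Matching on l.player_id = r.player_id.
- l (player_id=4) has no partner → padded with NULL.
- l (player_id=1) has no partner → padded with NULL.
- l (player_id=1) has no partner → padded with NULL.
- 3 row(s) from r found no l partner → padded with NULL.
Total: 0 matched + 6 padded = 6 rows.

6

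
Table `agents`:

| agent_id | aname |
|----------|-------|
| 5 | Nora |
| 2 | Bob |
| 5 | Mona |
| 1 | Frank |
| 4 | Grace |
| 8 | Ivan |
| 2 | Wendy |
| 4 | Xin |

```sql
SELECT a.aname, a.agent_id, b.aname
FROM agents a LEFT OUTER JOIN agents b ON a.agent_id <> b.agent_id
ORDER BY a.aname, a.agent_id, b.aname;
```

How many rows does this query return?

50

LEFT JOIN keeps every row from `agents a`; unmatched rows get NULL for `agents b`'s columns.
Matching on a.agent_id <> b.agent_id.
- agent_id=5: 6 matching b row(s), so 6 row(s) emitted.
- agent_id=2: 6 matching b row(s), so 6 row(s) emitted.
- agent_id=5: 6 matching b row(s), so 6 row(s) emitted.
- agent_id=1: 7 matching b row(s), so 7 row(s) emitted.
- agent_id=4: 6 matching b row(s), so 6 row(s) emitted.
- agent_id=8: 7 matching b row(s), so 7 row(s) emitted.
- agent_id=2: 6 matching b row(s), so 6 row(s) emitted.
- agent_id=4: 6 matching b row(s), so 6 row(s) emitted.
Total: 50 rows.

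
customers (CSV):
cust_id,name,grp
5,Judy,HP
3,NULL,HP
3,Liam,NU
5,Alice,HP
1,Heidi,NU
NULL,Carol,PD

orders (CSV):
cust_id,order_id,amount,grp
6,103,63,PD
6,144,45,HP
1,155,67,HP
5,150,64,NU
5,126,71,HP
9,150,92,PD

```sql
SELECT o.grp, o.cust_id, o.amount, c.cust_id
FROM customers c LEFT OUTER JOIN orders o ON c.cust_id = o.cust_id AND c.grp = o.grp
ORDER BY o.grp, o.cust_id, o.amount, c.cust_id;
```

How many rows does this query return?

6

LEFT JOIN keeps every row from `customers`; unmatched rows get NULL for `orders`'s columns.
Matching on c.cust_id = o.cust_id AND c.grp = o.grp. A NULL in a compared column never satisfies the condition.
- c (cust_id=5, grp=HP) pairs with 1 row(s) of o.
- c (cust_id=3, grp=HP) has no partner → padded with NULL.
- c (cust_id=3, grp=NU) has no partner → padded with NULL.
- c (cust_id=5, grp=HP) pairs with 1 row(s) of o.
- c (cust_id=1, grp=NU) has no partner → padded with NULL.
- c (cust_id=NULL, grp=PD) has no partner → padded with NULL.
Total: 2 matched + 4 padded = 6 rows.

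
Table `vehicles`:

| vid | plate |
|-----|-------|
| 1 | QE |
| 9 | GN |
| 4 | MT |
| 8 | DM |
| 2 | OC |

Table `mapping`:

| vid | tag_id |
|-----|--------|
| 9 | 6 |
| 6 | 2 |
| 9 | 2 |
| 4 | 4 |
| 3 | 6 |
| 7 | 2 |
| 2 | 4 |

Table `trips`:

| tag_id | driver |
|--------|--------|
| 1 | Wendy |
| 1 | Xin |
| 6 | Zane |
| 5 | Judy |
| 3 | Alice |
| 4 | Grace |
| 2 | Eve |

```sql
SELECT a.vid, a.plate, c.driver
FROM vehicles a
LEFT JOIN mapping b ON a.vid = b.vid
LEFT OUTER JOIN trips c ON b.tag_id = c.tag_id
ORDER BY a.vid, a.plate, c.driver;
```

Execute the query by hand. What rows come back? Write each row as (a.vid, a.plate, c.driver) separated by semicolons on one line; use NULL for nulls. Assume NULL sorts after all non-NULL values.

(1, QE, NULL); (2, OC, Grace); (4, MT, Grace); (8, DM, NULL); (9, GN, Eve); (9, GN, Zane)

Evaluate left to right. First `vehicles a LEFT JOIN mapping b` on vid: 6 row(s).
Then LEFT JOIN `trips c` on tag_id: each of those 6 rows is kept; rows whose b.tag_id has no match in c get NULL for c's columns.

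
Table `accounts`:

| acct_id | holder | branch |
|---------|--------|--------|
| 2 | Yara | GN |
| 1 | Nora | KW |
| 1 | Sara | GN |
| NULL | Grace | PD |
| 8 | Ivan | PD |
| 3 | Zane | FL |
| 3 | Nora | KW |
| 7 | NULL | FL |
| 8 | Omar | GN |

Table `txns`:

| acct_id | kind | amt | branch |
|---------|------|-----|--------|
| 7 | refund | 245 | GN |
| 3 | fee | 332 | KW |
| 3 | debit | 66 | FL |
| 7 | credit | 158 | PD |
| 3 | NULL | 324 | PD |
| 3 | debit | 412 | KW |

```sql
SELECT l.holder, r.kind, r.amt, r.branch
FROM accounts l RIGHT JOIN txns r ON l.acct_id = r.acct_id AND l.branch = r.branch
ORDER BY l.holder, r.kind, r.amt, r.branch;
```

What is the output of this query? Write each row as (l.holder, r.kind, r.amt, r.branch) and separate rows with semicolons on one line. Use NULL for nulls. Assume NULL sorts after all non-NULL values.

(Nora, debit, 412, KW); (Nora, fee, 332, KW); (Zane, debit, 66, FL); (NULL, credit, 158, PD); (NULL, refund, 245, GN); (NULL, NULL, 324, PD)

RIGHT JOIN keeps every row from `txns`; unmatched rows get NULL for `accounts`'s columns.
Matching on l.acct_id = r.acct_id AND l.branch = r.branch. A NULL in a compared column never satisfies the condition.
Matched pairs: 3; unmatched r rows kept: 3.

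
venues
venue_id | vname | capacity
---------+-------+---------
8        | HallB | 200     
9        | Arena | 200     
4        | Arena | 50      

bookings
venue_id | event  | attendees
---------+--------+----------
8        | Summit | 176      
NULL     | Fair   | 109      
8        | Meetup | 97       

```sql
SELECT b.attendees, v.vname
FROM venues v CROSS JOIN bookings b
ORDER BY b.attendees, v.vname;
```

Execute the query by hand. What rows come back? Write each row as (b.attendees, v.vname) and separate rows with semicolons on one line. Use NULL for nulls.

(97, Arena); (97, Arena); (97, HallB); (109, Arena); (109, Arena); (109, HallB); (176, Arena); (176, Arena); (176, HallB)

CROSS JOIN pairs every row of `venues` with every row of `bookings`: 3 × 3 = 9 rows.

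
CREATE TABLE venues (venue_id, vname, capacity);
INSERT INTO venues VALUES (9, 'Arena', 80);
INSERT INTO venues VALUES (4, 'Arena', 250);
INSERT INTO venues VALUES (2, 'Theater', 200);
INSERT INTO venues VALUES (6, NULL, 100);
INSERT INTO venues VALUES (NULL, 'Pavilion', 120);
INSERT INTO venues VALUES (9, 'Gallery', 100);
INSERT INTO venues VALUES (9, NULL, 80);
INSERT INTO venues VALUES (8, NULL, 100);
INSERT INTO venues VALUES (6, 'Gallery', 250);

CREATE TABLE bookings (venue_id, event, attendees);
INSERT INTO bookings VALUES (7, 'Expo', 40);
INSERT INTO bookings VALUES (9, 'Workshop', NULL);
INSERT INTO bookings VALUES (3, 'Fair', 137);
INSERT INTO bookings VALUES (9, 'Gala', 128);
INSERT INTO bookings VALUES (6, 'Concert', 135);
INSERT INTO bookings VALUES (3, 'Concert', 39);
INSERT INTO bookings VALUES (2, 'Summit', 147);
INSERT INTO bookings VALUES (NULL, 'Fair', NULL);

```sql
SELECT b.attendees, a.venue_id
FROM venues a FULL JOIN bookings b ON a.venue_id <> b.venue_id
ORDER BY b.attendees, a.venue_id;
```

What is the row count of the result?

49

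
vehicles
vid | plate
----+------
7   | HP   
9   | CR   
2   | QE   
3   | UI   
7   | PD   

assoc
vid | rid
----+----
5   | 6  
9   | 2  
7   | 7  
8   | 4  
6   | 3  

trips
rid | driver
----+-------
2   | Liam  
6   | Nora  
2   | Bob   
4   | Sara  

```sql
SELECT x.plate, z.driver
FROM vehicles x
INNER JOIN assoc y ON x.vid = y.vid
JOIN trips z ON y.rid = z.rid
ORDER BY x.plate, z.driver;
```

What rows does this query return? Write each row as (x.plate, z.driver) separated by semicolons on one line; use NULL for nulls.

(CR, Bob); (CR, Liam)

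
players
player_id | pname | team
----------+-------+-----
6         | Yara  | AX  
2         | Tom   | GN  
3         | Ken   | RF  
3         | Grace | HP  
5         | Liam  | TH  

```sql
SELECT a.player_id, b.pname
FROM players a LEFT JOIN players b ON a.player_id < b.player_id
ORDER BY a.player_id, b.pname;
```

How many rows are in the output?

10

LEFT JOIN keeps every row from `players a`; unmatched rows get NULL for `players b`'s columns.
Matching on a.player_id < b.player_id.
Matched pairs: 9; unmatched a rows kept: 1.
Total: 9 matched + 1 padded = 10 rows.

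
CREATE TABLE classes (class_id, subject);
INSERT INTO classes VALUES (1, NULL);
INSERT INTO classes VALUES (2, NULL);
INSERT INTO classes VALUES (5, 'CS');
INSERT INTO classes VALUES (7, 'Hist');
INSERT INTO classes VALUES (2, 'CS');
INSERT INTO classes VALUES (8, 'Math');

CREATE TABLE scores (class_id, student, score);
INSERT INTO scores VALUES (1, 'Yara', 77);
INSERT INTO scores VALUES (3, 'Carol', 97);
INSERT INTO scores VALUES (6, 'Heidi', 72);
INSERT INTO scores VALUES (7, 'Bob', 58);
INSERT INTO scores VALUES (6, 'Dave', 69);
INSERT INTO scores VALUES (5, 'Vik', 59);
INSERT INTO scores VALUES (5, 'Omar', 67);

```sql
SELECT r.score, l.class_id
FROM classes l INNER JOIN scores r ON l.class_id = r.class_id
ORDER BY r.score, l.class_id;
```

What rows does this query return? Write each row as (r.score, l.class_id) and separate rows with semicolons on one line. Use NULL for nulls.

(58, 7); (59, 5); (67, 5); (77, 1)

INNER JOIN keeps only pairs where the ON condition holds.
Matching on l.class_id = r.class_id.
- class_id=1: 1 matching r row(s), so 1 row(s) emitted.
- class_id=2: no matching r row, dropped.
- class_id=5: 2 matching r row(s), so 2 row(s) emitted.
- class_id=7: 1 matching r row(s), so 1 row(s) emitted.
- class_id=2: no matching r row, dropped.
- class_id=8: no matching r row, dropped.
After projecting and ordering:
r.score | l.class_id
58 | 7
59 | 5
67 | 5
77 | 1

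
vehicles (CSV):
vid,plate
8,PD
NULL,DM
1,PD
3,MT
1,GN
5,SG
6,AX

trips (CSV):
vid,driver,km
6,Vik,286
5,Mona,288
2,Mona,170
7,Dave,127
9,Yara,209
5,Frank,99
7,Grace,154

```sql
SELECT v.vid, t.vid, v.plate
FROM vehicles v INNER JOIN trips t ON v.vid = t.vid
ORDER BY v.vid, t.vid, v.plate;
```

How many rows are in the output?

INNER JOIN keeps only pairs where the ON condition holds.
Matching on v.vid = t.vid. A NULL in a compared column never satisfies the condition.
- v[0] vid=8 → no match; dropped.
- v[1] vid=NULL → no match; dropped.
- v[2] vid=1 → no match; dropped.
- v[3] vid=3 → no match; dropped.
- v[4] vid=1 → no match; dropped.
- v[5] vid=5 → 2 match(es) in t → 2 row(s).
- v[6] vid=6 → 1 match(es) in t → 1 row(s).
Total: 3 rows.

3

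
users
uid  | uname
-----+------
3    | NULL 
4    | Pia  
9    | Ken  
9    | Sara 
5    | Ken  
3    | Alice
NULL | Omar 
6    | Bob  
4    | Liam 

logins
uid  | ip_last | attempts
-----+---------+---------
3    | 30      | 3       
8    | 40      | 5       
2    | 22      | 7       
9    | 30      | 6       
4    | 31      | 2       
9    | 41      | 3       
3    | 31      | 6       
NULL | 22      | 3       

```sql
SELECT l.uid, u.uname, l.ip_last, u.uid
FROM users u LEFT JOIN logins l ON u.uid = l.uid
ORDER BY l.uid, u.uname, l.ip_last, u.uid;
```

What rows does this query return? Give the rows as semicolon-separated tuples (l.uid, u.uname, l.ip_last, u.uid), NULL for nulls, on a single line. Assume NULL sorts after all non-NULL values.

(3, Alice, 30, 3); (3, Alice, 31, 3); (3, NULL, 30, 3); (3, NULL, 31, 3); (4, Liam, 31, 4); (4, Pia, 31, 4); (9, Ken, 30, 9); (9, Ken, 41, 9); (9, Sara, 30, 9); (9, Sara, 41, 9); (NULL, Bob, NULL, 6); (NULL, Ken, NULL, 5); (NULL, Omar, NULL, NULL)

LEFT JOIN keeps every row from `users`; unmatched rows get NULL for `logins`'s columns.
Matching on u.uid = l.uid. A NULL in a compared column never satisfies the condition.
- u[0] uid=3 → 2 match(es) in l → 2 row(s).
- u[1] uid=4 → 1 match(es) in l → 1 row(s).
- u[2] uid=9 → 2 match(es) in l → 2 row(s).
- u[3] uid=9 → 2 match(es) in l → 2 row(s).
- u[4] uid=5 → no match; kept with NULLs on the l side.
- u[5] uid=3 → 2 match(es) in l → 2 row(s).
- u[6] uid=NULL → no match; kept with NULLs on the l side.
- u[7] uid=6 → no match; kept with NULLs on the l side.
- u[8] uid=4 → 1 match(es) in l → 1 row(s).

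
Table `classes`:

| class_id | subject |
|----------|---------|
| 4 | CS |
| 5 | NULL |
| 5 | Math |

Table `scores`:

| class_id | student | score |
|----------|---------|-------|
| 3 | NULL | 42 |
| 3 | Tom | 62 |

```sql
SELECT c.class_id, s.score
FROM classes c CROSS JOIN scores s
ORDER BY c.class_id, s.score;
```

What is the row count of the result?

CROSS JOIN pairs every row of `classes` with every row of `scores`: 3 × 2 = 6 rows.

6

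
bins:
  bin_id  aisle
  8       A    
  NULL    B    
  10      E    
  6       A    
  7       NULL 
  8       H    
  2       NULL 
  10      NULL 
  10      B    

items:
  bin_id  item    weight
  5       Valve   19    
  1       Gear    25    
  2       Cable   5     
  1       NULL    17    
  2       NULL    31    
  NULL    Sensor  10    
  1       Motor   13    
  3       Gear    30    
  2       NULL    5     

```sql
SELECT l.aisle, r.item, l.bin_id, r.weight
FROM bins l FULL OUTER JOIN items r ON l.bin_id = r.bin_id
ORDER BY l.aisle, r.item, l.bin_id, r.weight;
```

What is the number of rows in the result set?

17

FULL OUTER JOIN keeps every row from both sides; unmatched rows get NULL for the other side's columns.
Matching on l.bin_id = r.bin_id. A NULL in a compared column never satisfies the condition.
- l row (bin_id=8): no match → kept, r columns NULL.
- l row (bin_id=NULL): no match → kept, r columns NULL.
- l row (bin_id=10): no match → kept, r columns NULL.
- l row (bin_id=6): no match → kept, r columns NULL.
- l row (bin_id=7): no match → kept, r columns NULL.
- l row (bin_id=8): no match → kept, r columns NULL.
- l row (bin_id=2): matches 3 r row(s) → 3 output row(s).
- l row (bin_id=10): no match → kept, r columns NULL.
- l row (bin_id=10): no match → kept, r columns NULL.
- 6 row(s) from r found no l partner → padded with NULL.
Total: 3 matched + 14 padded = 17 rows.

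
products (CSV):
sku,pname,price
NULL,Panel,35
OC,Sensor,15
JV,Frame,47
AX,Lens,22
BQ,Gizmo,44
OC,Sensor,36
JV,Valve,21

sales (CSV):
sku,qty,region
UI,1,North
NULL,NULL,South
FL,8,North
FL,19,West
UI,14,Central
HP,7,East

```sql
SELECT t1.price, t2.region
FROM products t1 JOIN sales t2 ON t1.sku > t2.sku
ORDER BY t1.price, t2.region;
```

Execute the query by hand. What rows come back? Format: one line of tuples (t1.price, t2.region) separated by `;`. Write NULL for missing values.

INNER JOIN keeps only pairs where the ON condition holds.
Matching on t1.sku > t2.sku. A NULL in a compared column never satisfies the condition.
- t1[0] sku=NULL → no match; dropped.
- t1[1] sku=OC → 3 match(es) in t2 → 3 row(s).
- t1[2] sku=JV → 3 match(es) in t2 → 3 row(s).
- t1[3] sku=AX → no match; dropped.
- t1[4] sku=BQ → no match; dropped.
- t1[5] sku=OC → 3 match(es) in t2 → 3 row(s).
- t1[6] sku=JV → 3 match(es) in t2 → 3 row(s).

(15, East); (15, North); (15, West); (21, East); (21, North); (21, West); (36, East); (36, North); (36, West); (47, East); (47, North); (47, West)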